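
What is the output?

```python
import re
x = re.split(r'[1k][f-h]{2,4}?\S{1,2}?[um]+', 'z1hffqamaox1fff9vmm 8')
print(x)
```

['z', 'aox', ' 8']

Each match becomes a cut point; 3 segments remain.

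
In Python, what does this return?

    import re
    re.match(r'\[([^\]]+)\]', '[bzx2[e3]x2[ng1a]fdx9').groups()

('bzx2[e3',)

With `match`, the pattern is implicitly anchored at the beginning.
The match spans [0:9] → '[bzx2[e3]'.
Captured: group 1 = 'bzx2[e3'.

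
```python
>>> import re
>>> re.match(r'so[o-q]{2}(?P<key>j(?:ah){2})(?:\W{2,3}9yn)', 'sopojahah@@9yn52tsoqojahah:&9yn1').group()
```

`re.match` won't scan ahead — the pattern has to work from the very first character.
The match spans [0:14] → 'sopojahah@@9yn'.

'sopojahah@@9yn'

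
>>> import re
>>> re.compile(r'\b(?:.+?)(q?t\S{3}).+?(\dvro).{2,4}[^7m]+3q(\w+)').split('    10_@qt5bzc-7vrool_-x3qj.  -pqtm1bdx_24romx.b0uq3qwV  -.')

['    ', 'qt5bz', '7vro', 'j', '.  -pqtm1bdx_24romx.b0uq3qwV  -.']

A non-greedy quantifier consumes as few characters as it can — just enough that the remainder of the pattern still matches from where it stops; whatever follows it matches normally.
The group in the pattern means `split` returns the separators' captures alongside the pieces.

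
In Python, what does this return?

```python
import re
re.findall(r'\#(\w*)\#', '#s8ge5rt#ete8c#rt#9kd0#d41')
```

Matches: at [0:9] match '#s8ge5rt#', group 1 = 's8ge5rt'; at [14:18] match '#rt#', group 1 = 'rt'.
With a single group, `findall` returns only what that group captured — 2 items.

['s8ge5rt', 'rt']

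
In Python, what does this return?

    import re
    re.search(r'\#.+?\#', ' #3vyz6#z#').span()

A non-greedy quantifier consumes as few characters as it can — just enough that the remainder of the pattern still matches from where it stops; whatever follows it matches normally.
The match spans [1:8] → '#3vyz6#'.

(1, 8)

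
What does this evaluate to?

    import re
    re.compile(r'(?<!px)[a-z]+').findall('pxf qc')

The negative lookaround is zero-width — it rules out positions where the adjacent text would match, without consuming anything.
`findall` yields the raw match text (2 of them) because the pattern has no groups.

['pxf', 'qc']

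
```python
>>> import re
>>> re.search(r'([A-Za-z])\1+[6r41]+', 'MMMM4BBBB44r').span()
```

(0, 5)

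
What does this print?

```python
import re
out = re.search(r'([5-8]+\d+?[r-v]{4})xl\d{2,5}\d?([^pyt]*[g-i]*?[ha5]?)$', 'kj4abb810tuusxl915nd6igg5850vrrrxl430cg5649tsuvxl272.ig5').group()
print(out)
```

5649tsuvxl272.ig5

The pattern matches one or more of a character in [5-8], then one or more of a digit (lazy), then exactly 4 of a character in [r-v] (captured); then the literal 'xl', then 2 to 5 of a digit, then optionally a digit; then zero or more of any character except [pyt], then zero or more of a character in [g-i] (lazy), then optionally one of [ha5] (captured); then anchored at the end.
`search` walks the string left to right and returns the first match it finds.
The match spans [39:56] → '5649tsuvxl272.ig5'.
Captured: group 1 = '5649tsuv', group 2 = '.ig5'.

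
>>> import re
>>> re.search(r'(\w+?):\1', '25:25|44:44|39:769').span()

`\1` has to match the exact text group 1 already captured.
Unlike `match`, `search` isn't anchored — it looks for the pattern anywhere in the string.
The match spans [0:5] → '25:25'.
Captured: group 1 = '25'.

(0, 5)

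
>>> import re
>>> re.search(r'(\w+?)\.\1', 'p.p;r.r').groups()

('p',)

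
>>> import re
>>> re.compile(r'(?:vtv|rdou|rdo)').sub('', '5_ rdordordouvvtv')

'5_ v'

Branches in `(...|...)` are attempted left-to-right; the first branch that allows the whole pattern to succeed is taken.
Matches: at [3:6] → 'rdo'; at [6:9] → 'rdo'; at [9:13] → 'rdou'; at [14:17] → 'vtv'.
`sub` substitutes '' at each match site.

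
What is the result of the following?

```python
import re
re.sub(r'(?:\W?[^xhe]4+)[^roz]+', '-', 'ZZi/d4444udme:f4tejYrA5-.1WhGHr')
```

Pattern: optionally a non-word character, then any character except [xhe], then one or more of a literal '4' (non-capturing group); then one or more of any character except [roz].
Matches: at [3:20] → '/d4444udme:f4tejY'.
`sub` substitutes '-' at each match site.

'ZZi-rA5-.1WhGHr'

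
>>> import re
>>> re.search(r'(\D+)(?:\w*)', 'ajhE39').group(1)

'ajhE'

The pattern matches one or more of a non-digit (captured); then zero or more of a word character (non-capturing group).
`re.search` tries every starting position until one works.
The match spans [0:6] → 'ajhE39'.
Captured: group 1 = 'ajhE'.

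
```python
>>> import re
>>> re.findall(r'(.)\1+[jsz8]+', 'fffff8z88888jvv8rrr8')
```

`\1` is not a pattern — it's the concrete string captured by group 1, re-applied verbatim.
Scanning left to right: at [0:13] match 'fffff8z88888j', group 1 = 'f'; at [13:16] match 'vv8', group 1 = 'v'; at [16:20] match 'rrr8', group 1 = 'r'.
Because there's exactly one group, `findall` drops the full match and keeps group 1 from each hit.

['f', 'v', 'r']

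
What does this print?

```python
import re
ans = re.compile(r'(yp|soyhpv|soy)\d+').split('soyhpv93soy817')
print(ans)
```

The group in the pattern means `split` returns the separators' captures alongside the pieces.

['', 'soyhpv', '', 'soy', '']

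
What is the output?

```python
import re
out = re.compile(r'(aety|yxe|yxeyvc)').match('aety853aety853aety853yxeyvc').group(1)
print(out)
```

The match spans [0:4] → 'aety'.
Captured: group 1 = 'aety'.

aety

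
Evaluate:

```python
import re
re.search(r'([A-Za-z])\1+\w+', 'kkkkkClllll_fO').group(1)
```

The match spans [0:14] → 'kkkkkClllll_fO'.
Captured: group 1 = 'k'.

'k'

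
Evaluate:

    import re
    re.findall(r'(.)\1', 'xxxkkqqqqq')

['x', 'k', 'q', 'q']

A backreference is literal: `\1` must see the identical characters the first group matched.
One capturing group, so `findall` returns just the captured substring from each match — 4 in all.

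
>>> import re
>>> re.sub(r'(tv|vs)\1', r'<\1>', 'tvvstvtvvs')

The backreference `\1` re-matches whatever the first group consumed, character for character.
The replacement refers to a captured group, so each match is rewritten using its own captured text.

'tvvs<tv>vs'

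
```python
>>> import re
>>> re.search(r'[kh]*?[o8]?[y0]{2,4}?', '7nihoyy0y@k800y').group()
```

'hoyy'

This matches zero or more of one of [kh] (lazy), then optionally one of [o8]; then 2 to 4 of one of [y0] (lazy).
The match spans [3:7] → 'hoyy'.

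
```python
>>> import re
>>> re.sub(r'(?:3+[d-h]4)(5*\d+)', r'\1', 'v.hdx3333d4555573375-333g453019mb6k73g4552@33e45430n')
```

Pattern: one or more of a literal '3', then a character in [d-h], then a literal '4' (non-capturing group); then zero or more of a literal '5', then one or more of a digit (captured).
Matches: at [5:20] → '3333d4555573375'; at [21:31] → '333g453019'; at [36:42] → '3g4552'; at [43:51] → '33e45430'.
`\1` in the replacement pulls in group 1's text for each match.

'v.hdx555573375-53019mb6k7552@5430n'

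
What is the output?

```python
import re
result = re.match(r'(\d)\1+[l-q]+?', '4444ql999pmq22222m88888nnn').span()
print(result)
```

(0, 5)

`re.match` won't scan ahead — the pattern has to work from the very first character.
The match spans [0:5] → '4444q'.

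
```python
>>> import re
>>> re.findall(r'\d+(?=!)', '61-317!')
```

Lookahead/lookbehind check context without consuming it, so the matched span excludes the asserted characters.
Matches: at [3:6] → '317'.
Since nothing is captured, `findall` lists the 1 matched substring directly.

['317']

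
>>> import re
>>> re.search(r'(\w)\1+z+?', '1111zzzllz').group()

'1111z'

After group 1 captures some text, `\1` only succeeds where that same text appears again.
The match spans [0:5] → '1111z'.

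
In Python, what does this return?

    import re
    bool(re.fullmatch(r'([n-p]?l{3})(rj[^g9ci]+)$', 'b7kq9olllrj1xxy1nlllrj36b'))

The pattern matches optionally a character in [n-p], then exactly 3 of a literal 'l' (captured); then the literal 'rj', then one or more of any character except [g9ci] (captured); then anchored at the end.
For `fullmatch`, every character of the input must be accounted for by the pattern.
Here there's no way to consume every character, so the call returns None, and `bool(None)` is False.

False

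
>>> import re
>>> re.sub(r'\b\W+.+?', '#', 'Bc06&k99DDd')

'Bc06#99DDd'

This matches a word boundary (`\b`, zero-width); then one or more of a non-word character; then one or more of any character (lazy).
Because the quantifier is non-greedy, it stops expanding at the earliest point where the rest of the pattern can succeed.
Matches: at [4:6] → '&k'.
Every occurrence is swapped for '#'.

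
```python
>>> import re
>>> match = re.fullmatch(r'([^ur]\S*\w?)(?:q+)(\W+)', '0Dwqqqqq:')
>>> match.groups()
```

The pattern matches any character except [ur], then zero or more of a non-whitespace character, then optionally a word character (captured); then one or more of a literal 'q' (non-capturing group); then one or more of a non-word character (captured).
For `fullmatch`, every character of the input must be accounted for by the pattern.
The match spans [0:9] → '0Dwqqqqq:'.
Captured: group 1 = '0Dwqqqq', group 2 = ':'.

('0Dwqqqq', ':')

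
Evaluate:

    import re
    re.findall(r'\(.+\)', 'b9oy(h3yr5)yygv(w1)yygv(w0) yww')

['(h3yr5)yygv(w1)yygv(w0)']

Scanning left to right: at [4:27] → '(h3yr5)yygv(w1)yygv(w0)'.
Since nothing is captured, `findall` lists the 1 matched substring directly.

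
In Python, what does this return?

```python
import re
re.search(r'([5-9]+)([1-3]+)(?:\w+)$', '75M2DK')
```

The pattern matches one or more of a character in [5-9] (captured); then one or more of a character in [1-3] (captured); then one or more of a word character (non-capturing group); then anchored at the end.
`re.search` tries every starting position until one works.
Here no position works, so the call returns None.

None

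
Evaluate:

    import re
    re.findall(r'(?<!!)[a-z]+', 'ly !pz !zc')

The negative lookahead/lookbehind blocks any match where the forbidden context is present.
`findall` yields the raw match text (3 of them) because the pattern has no groups.

['ly', 'z', 'c']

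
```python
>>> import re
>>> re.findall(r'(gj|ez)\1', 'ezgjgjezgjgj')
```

['gj', 'gj']

A backreference is literal: `\1` must see the identical characters the first group matched.
Scanning left to right: at [2:6] match 'gjgj', group 1 = 'gj'; at [8:12] match 'gjgj', group 1 = 'gj'.
One capturing group, so `findall` returns just the captured substring from each match — 2 in all.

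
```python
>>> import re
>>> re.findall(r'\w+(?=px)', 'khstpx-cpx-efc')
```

The lookaround is zero-width — it requires the adjacent text to match without consuming it, so the asserted text isn't part of the match.
Matches: at [0:4] → 'khst'; at [7:8] → 'c'.
`findall` yields the raw match text (2 of them) because the pattern has no groups.

['khst', 'c']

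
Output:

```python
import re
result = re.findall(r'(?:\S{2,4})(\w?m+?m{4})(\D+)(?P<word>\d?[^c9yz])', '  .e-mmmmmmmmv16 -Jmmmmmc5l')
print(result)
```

The pattern matches 2 to 4 of a non-whitespace character (non-capturing group); then optionally a word character, then one or more of a literal 'm' (lazy), then exactly 4 of the literal 'm' (captured); then one or more of a non-digit (captured); then optionally a digit, then any character except [c9yz] (captured as 'word').
Because the quantifier is non-greedy, it stops expanding at the earliest point where the rest of the pattern can succeed.
Walking the string: at [2:16] match '.e-mmmmmmmmv16', groups = ('mmmmmm', 'mv', '16'); at [17:27] match '-Jmmmmmc5l', groups = ('mmmmm', 'c', '5l').
Multiple groups make `findall` return tuples — one 3-tuple for each match.

[('mmmmmm', 'mv', '16'), ('mmmmm', 'c', '5l')]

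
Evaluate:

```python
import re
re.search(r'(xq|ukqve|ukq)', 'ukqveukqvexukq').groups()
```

('ukqve',)

The regex engine tests alternatives in the order written; an earlier branch that matches wins even if a later one would match more.
Unlike `match`, `search` isn't anchored — it looks for the pattern anywhere in the string.
The match spans [0:5] → 'ukqve'.
Captured: group 1 = 'ukqve'.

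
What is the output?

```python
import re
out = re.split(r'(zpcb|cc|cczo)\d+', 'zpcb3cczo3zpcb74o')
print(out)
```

['', 'zpcb', '', 'cczo', '', 'zpcb', 'o']

Matches to split on: at [0:5] → 'zpcb3'; at [5:10] → 'cczo3'; at [10:16] → 'zpcb74'.
`re.split` interleaves the captured-group text with the surrounding fragments.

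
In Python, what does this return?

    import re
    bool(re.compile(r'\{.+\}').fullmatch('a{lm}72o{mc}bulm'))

`fullmatch` succeeds only if the pattern covers the string from start to end.
Here there's no way to consume every character, so the call returns None, and `bool(None)` is False.

False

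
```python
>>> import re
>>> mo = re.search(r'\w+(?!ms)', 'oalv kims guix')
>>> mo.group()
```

'oalv'

Because the assertion is negative and zero-width, positions next to the forbidden text are skipped.
`re.search` tries every starting position until one works.
The match spans [0:4] → 'oalv'.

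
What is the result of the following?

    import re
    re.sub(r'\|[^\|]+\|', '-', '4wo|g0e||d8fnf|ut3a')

'4wo--ut3a'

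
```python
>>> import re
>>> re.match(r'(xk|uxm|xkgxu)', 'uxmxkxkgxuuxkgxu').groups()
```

('uxm',)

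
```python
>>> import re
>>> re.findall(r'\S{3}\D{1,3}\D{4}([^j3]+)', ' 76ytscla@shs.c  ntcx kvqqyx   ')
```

This matches exactly 3 of a non-whitespace character, then 1 to 3 of a non-digit, then exactly 4 of a non-digit; then one or more of any character except [j3] (captured).
With a single group, `findall` returns only what that group captured — 1 item.

['hs.c  ntcx kvqqyx   ']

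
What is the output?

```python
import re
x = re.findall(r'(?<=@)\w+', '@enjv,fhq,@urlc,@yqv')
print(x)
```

The positive lookaround only admits positions where the adjacent text matches; those characters stay outside the span.
Walking the string: at [1:5] → 'enjv'; at [11:15] → 'urlc'; at [17:20] → 'yqv'.
No capturing groups, so `findall` returns the 3 full match strings.

['enjv', 'urlc', 'yqv']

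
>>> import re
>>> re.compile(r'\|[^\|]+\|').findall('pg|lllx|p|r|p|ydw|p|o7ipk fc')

['|lllx|', '|r|', '|ydw|']

Since nothing is captured, `findall` lists the 3 matched substrings directly.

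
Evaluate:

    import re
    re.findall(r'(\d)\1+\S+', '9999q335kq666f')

['9']

`\1` has to match the exact text group 1 already captured.
Scanning left to right: at [0:14] match '9999q335kq666f', group 1 = '9'.
`findall` collects group 1 from the one match (1 total).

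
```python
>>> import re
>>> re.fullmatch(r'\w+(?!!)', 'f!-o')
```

None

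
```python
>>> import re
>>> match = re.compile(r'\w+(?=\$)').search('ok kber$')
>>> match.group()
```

The `(?=…)`/`(?<=…)` assertion just peeks at neighbouring text; it doesn't advance the match position.
The match spans [3:7] → 'kber'.

'kber'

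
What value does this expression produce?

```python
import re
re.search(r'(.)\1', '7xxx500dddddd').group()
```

`\1` is not a pattern — it's the concrete string captured by group 1, re-applied verbatim.
The match spans [1:3] → 'xx'.

'xx'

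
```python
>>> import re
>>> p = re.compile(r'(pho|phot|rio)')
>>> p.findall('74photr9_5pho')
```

Alternation tries branches left to right and keeps the first one that lets the overall match succeed at that position.
`findall` collects group 1 from each match (2 total).

['pho', 'pho']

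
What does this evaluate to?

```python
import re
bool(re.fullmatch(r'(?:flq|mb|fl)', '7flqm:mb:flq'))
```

False

`fullmatch` succeeds only if the pattern covers the string from start to end.
Here there's no way to consume every character, so the call returns None, and `bool(None)` is False.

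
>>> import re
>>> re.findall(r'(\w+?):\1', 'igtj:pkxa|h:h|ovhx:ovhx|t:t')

['h', 'ovhx', 't']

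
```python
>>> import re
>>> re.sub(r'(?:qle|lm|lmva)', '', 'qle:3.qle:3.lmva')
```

`|` is ordered: at each position the engine commits to the first alternative that works.
Every occurrence is swapped for ''.

':3.:3.va'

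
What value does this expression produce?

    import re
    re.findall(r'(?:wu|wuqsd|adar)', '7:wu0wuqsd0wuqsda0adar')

['wu', 'wu', 'wu', 'adar']

Alternation isn't longest-match — the leftmost alternative that fits at this position is chosen.
Since nothing is captured, `findall` lists the 4 matched substrings directly.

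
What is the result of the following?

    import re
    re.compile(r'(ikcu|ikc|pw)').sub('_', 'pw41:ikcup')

'_41:_p'

`|` is ordered: at each position the engine commits to the first alternative that works.
Matches: at [0:2] → 'pw'; at [5:9] → 'ikcu'.
`sub` substitutes '_' at each match site.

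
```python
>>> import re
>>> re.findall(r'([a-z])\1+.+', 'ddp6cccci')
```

After group 1 captures some text, `\1` only succeeds where that same text appears again.
Scanning left to right: at [0:9] match 'ddp6cccci', group 1 = 'd'.
With a single group, `findall` returns only what that group captured — 1 item.

['d']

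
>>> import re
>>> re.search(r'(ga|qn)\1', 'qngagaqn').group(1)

'ga'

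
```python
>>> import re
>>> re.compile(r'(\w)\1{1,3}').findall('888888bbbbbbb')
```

['8', '8', 'b', 'b']

A backreference is literal: `\1` must see the identical characters the first group matched.
Walking the string: at [0:4] match '8888', group 1 = '8'; at [4:6] match '88', group 1 = '8'; at [6:10] match 'bbbb', group 1 = 'b'; at [10:13] match 'bbb', group 1 = 'b'.
`findall` collects group 1 from each match (4 total).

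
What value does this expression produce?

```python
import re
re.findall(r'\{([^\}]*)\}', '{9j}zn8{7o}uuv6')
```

['9j', '7o']

Walking the string: at [0:4] match '{9j}', group 1 = '9j'; at [7:11] match '{7o}', group 1 = '7o'.
`findall` collects group 1 from each match (2 total).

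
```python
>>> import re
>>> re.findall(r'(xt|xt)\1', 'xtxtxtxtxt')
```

After group 1 captures some text, `\1` only succeeds where that same text appears again.
Walking the string: at [0:4] match 'xtxt', group 1 = 'xt'; at [4:8] match 'xtxt', group 1 = 'xt'.
With a single group, `findall` returns only what that group captured — 2 items.

['xt', 'xt']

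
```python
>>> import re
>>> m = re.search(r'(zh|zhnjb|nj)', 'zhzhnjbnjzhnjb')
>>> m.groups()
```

`re.search` tries every starting position until one works.
The match spans [0:2] → 'zh'.
Captured: group 1 = 'zh'.

('zh',)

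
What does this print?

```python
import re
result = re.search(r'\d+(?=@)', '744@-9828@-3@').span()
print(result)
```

(0, 3)

Lookahead/lookbehind check context without consuming it, so the matched span excludes the asserted characters.
The match spans [0:3] → '744'.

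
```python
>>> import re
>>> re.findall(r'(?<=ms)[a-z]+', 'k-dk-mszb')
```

['zb']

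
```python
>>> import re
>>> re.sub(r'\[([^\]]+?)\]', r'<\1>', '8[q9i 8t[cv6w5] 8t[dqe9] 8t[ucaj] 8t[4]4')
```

'8<q9i 8t[cv6w5> 8t<dqe9> 8t<ucaj> 8t<4>4'

Matches: at [1:15] → '[q9i 8t[cv6w5]'; at [18:24] → '[dqe9]'; at [27:33] → '[ucaj]'; at [36:39] → '[4]'.
`\1` in the replacement pulls in group 1's text for each match.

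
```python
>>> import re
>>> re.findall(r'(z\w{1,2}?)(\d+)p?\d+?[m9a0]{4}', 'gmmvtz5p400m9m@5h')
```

Pattern: a literal 'z', then 1 to 2 of a word character (lazy) (captured); then one or more of a digit (captured); then optionally a literal 'p', then one or more of a digit (lazy), then exactly 4 of one of [m9a0].
With 2 capturing groups, `findall` returns a 2-tuple per match.

[('z5p', '4')]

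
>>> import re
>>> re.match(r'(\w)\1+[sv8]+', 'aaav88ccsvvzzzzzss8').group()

'aaav88'

`re.match` won't scan ahead — the pattern has to work from the very first character.
The match spans [0:6] → 'aaav88'.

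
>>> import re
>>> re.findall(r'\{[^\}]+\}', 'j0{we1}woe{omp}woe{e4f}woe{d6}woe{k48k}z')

['{we1}', '{omp}', '{e4f}', '{d6}', '{k48k}']

Matches: at [2:7] → '{we1}'; at [10:15] → '{omp}'; at [18:23] → '{e4f}'; at [26:30] → '{d6}'; at [33:39] → '{k48k}'.
No capturing groups, so `findall` returns the 5 full match strings.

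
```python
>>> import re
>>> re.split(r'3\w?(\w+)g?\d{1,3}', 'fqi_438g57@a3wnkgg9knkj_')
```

['fqi_4', 'g5', '@a', 'nkgg', 'knkj_']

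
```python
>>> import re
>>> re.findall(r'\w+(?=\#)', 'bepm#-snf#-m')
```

['bepm', 'snf']

Lookahead/lookbehind check context without consuming it, so the matched span excludes the asserted characters.
Walking the string: at [0:4] → 'bepm'; at [6:9] → 'snf'.
`findall` yields the raw match text (2 of them) because the pattern has no groups.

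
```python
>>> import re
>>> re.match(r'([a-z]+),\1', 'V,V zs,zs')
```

None

`match` is anchored at position 0; if the pattern doesn't fit there, it returns None.
Here the string doesn't start with a match, so the call returns None.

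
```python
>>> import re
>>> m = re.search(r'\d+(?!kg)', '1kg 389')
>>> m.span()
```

A negative assertion filters positions out without eating any characters.
The match spans [4:7] → '389'.

(4, 7)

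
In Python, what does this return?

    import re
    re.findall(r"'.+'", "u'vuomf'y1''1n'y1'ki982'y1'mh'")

["'vuomf'y1''1n'y1'ki982'y1'mh'"]

Scanning left to right: at [1:30] → "'vuomf'y1''1n'y1'ki982'y1'mh'".
`findall` yields the raw match text (1 of them) because the pattern has no groups.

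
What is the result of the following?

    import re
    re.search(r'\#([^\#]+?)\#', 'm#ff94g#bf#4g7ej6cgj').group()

'#ff94g#'

`re.search` tries every starting position until one works.
The match spans [1:8] → '#ff94g#'.
Captured: group 1 = 'ff94g'.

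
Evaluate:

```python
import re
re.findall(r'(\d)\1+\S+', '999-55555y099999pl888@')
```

['9']

`\1` is not a pattern — it's the concrete string captured by group 1, re-applied verbatim.
Matches: at [0:22] match '999-55555y099999pl888@', group 1 = '9'.
With a single group, `findall` returns only what that group captured — 1 item.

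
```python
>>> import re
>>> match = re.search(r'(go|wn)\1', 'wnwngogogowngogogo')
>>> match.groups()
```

('wn',)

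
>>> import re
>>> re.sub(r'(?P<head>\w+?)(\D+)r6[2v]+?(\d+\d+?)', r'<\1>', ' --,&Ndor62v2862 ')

' --,&<N> '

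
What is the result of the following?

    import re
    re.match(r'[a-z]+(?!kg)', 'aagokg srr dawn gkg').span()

(0, 6)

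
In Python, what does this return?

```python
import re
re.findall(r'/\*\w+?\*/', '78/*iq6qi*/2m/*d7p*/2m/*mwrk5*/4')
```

['/*iq6qi*/', '/*d7p*/', '/*mwrk5*/']

Matches: at [2:11] → '/*iq6qi*/'; at [13:20] → '/*d7p*/'; at [22:31] → '/*mwrk5*/'.
With no groups in the pattern, `findall` gives back each whole match — 3 here.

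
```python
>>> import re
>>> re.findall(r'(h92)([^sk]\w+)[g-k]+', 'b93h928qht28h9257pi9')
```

[('h92', '8qht28h9257p')]

The pattern matches a literal 'h', then the literal '92' (captured); then any character except [sk], then one or more of a word character (captured); then one or more of a character in [g-k].
Scanning left to right: at [3:19] match 'h928qht28h9257pi', groups = ('h92', '8qht28h9257p').
2 groups means the one result is a tuple of 2 captured strings — 1 here.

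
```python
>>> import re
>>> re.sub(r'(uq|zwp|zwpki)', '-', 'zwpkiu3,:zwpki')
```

'-kiu3,:-ki'

Branches in `(...|...)` are attempted left-to-right; the first branch that allows the whole pattern to succeed is taken.
Matches: at [0:3] → 'zwp'; at [9:12] → 'zwp'.
Each match is replaced by '-'.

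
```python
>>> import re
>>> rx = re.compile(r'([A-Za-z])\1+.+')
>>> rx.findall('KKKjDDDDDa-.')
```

['K']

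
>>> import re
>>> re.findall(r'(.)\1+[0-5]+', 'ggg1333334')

A backreference is literal: `\1` must see the identical characters the first group matched.
Scanning left to right: at [0:10] match 'ggg1333334', group 1 = 'g'.
Because there's exactly one group, `findall` drops the full match and keeps group 1 from the one hit.

['g']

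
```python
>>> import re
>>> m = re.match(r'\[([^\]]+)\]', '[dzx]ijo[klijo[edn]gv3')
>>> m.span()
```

(0, 5)

`re.match` won't scan ahead — the pattern has to work from the very first character.
The match spans [0:5] → '[dzx]'.
Captured: group 1 = 'dzx'.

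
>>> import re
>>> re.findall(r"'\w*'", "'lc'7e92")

`findall` yields the raw match text (1 of them) because the pattern has no groups.

["'lc'"]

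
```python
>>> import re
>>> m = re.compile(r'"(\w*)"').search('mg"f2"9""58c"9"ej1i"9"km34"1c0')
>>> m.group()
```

'"f2"'

`search` walks the string left to right and returns the first match it finds.
The match spans [2:6] → '"f2"'.
Captured: group 1 = 'f2'.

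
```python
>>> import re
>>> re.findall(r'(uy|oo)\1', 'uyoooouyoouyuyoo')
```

['oo', 'uy']

After group 1 captures some text, `\1` only succeeds where that same text appears again.
Matches: at [2:6] match 'oooo', group 1 = 'oo'; at [10:14] match 'uyuy', group 1 = 'uy'.
One capturing group, so `findall` returns just the captured substring from each match — 2 in all.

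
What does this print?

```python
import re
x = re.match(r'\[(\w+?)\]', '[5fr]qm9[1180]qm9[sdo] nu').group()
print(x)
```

[5fr]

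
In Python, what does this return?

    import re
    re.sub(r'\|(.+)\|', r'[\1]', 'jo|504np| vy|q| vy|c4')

Matches: at [2:19] → '|504np| vy|q| vy|'.
Each match is replaced using the text its own group 1 captured.

'jo[504np| vy|q| vy]c4'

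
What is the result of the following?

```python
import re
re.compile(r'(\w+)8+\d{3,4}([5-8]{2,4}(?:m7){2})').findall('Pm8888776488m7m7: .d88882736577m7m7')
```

This matches one or more of a word character (captured); then one or more of the literal '8', then 3 to 4 of a digit; then 2 to 4 of a character in [5-8], then the literal 'm7' repeated 2 times (captured).
Scanning left to right: at [0:16] match 'Pm8888776488m7m7', groups = ('Pm888', '88m7m7'); at [19:35] match 'd88882736577m7m7', groups = ('d888', '577m7m7').
2 groups means each result is a tuple of 2 captured strings — 2 here.

[('Pm888', '88m7m7'), ('d888', '577m7m7')]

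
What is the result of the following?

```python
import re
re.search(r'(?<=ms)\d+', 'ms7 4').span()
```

(2, 3)

The lookaround is zero-width — it requires the adjacent text to match without consuming it, so the asserted text isn't part of the match.
Unlike `match`, `search` isn't anchored — it looks for the pattern anywhere in the string.
The match spans [2:3] → '7'.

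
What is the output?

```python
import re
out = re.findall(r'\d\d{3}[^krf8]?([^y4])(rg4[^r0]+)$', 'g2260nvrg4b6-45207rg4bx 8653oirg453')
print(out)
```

[('i', 'rg453')]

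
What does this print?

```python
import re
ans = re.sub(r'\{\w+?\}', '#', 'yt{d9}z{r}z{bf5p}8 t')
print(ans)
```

yt#z#z#8 t

Matches: at [2:6] → '{d9}'; at [7:10] → '{r}'; at [11:17] → '{bf5p}'.
Every occurrence is swapped for '#'.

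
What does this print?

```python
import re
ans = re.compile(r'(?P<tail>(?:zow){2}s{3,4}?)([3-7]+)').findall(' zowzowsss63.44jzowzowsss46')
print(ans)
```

The pattern matches the literal 'zow' repeated 2 times, then 3 to 4 of the literal 's' (lazy) (captured as 'tail'); then one or more of a character in [3-7] (captured).
Scanning left to right: at [1:12] match 'zowzowsss63', groups = ('zowzowsss', '63'); at [16:27] match 'zowzowsss46', groups = ('zowzowsss', '46').
With 2 capturing groups, `findall` returns a 2-tuple per match.

[('zowzowsss', '63'), ('zowzowsss', '46')]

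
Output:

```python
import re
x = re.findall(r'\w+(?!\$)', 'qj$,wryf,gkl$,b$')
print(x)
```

A negative assertion filters positions out without eating any characters.
Matches: at [0:1] → 'q'; at [4:8] → 'wryf'; at [9:11] → 'gk'.
Since nothing is captured, `findall` lists the 3 matched substrings directly.

['q', 'wryf', 'gk']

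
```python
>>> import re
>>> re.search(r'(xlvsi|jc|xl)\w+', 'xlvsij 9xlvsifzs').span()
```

(0, 6)

`search` walks the string left to right and returns the first match it finds.
The match spans [0:6] → 'xlvsij'.
Captured: group 1 = 'xlvsi'.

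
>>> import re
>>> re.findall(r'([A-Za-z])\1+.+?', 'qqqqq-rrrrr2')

['q', 'r']

A backreference is literal: `\1` must see the identical characters the first group matched.
`findall` collects group 1 from each match (2 total).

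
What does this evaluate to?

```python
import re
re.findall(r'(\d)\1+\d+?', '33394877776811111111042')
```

`\1` has to match the exact text group 1 already captured.
Matches: at [0:4] match '3339', group 1 = '3'; at [6:11] match '77776', group 1 = '7'; at [12:21] match '111111110', group 1 = '1'.
Because there's exactly one group, `findall` drops the full match and keeps group 1 from each hit.

['3', '7', '1']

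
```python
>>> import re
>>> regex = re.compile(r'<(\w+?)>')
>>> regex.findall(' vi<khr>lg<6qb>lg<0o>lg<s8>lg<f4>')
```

Walking the string: at [3:8] match '<khr>', group 1 = 'khr'; at [10:15] match '<6qb>', group 1 = '6qb'; at [17:21] match '<0o>', group 1 = '0o'; at [23:27] match '<s8>', group 1 = 's8'; at [29:33] match '<f4>', group 1 = 'f4'.
Because there's exactly one group, `findall` drops the full match and keeps group 1 from each hit.

['khr', '6qb', '0o', 's8', 'f4']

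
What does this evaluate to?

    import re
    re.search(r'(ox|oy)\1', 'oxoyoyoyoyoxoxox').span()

(2, 6)

`\1` is not a pattern — it's the concrete string captured by group 1, re-applied verbatim.
`re.search` tries every starting position until one works.
The match spans [2:6] → 'oyoy'.
Captured: group 1 = 'oy'.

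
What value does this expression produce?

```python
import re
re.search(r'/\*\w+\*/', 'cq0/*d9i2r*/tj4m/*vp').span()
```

(3, 12)

The match spans [3:12] → '/*d9i2r*/'.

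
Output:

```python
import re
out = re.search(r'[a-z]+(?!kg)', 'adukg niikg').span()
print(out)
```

(0, 5)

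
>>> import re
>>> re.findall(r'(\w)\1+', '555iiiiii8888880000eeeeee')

After group 1 captures some text, `\1` only succeeds where that same text appears again.
Walking the string: at [0:3] match '555', group 1 = '5'; at [3:9] match 'iiiiii', group 1 = 'i'; at [9:15] match '888888', group 1 = '8'; at [15:19] match '0000', group 1 = '0'; at [19:25] match 'eeeeee', group 1 = 'e'.
With a single group, `findall` returns only what that group captured — 5 items.

['5', 'i', '8', '0', 'e']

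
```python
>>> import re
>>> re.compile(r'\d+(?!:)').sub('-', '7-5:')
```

'--5:'

A negative assertion filters positions out without eating any characters.
Each match is replaced by '-'.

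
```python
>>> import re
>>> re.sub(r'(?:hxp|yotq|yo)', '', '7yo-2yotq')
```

'7-2'

Branches in `(...|...)` are attempted left-to-right; the first branch that allows the whole pattern to succeed is taken.
Matches: at [1:3] → 'yo'; at [5:9] → 'yotq'.
Each match is replaced by ''.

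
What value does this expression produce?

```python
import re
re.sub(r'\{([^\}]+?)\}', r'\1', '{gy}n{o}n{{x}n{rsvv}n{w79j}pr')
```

Each match is replaced using the text its own group 1 captured.

'gynon{xnrsvvnw79jpr'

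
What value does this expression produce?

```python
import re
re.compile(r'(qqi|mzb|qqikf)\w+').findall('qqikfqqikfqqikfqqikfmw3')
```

The regex engine tests alternatives in the order written; an earlier branch that matches wins even if a later one would match more.
With a single group, `findall` returns only what that group captured — 1 item.

['qqi']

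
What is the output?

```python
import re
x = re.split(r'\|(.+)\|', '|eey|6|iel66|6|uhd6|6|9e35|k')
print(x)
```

['', 'eey|6|iel66|6|uhd6|6|9e35', 'k']

`re.split` interleaves the captured-group text with the surrounding fragments.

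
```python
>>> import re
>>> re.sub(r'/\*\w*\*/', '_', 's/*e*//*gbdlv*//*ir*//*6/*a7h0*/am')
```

's___/*6_am'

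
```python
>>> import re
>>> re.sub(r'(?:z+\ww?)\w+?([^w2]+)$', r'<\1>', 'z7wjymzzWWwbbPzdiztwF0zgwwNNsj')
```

'<NNsj>'

With the lazy modifier that quantifier settles for the fewest repetitions that let the rest of the pattern succeed (the atoms after it are unaffected and can still be greedy).
Each match is replaced using the text its own group 1 captured.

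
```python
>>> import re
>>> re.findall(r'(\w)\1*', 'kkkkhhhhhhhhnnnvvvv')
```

['k', 'h', 'n', 'v']

After group 1 captures some text, `\1` only succeeds where that same text appears again.
`findall` collects group 1 from each match (4 total).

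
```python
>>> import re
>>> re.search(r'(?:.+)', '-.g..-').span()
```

The match spans [0:6] → '-.g..-'.

(0, 6)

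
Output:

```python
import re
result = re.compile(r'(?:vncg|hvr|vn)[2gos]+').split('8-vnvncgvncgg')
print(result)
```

['8-vnvncg', '']

The string is cut at each match, leaving 2 pieces.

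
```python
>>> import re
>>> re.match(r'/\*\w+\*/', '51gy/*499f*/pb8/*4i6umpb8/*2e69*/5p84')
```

`re.match` won't scan ahead — the pattern has to work from the very first character.
Here the string doesn't start with a match, so the call returns None.

None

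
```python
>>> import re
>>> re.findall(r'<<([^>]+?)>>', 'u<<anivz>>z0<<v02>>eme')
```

['anivz', 'v02']

`findall` collects group 1 from each match (2 total).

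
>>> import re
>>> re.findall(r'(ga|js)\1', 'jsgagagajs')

['ga']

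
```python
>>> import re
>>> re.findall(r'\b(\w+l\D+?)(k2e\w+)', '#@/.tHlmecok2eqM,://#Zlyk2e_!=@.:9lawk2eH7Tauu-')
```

Pattern: a word boundary (`\b`, zero-width); then one or more of a word character, then a literal 'l', then one or more of a non-digit (lazy) (captured); then the literal 'k2e', then one or more of a word character (captured).
Multiple groups make `findall` return tuples — one 2-tuple for each match.

[('tHlmeco', 'k2eqM'), ('Zly', 'k2e_'), ('9law', 'k2eH7Tauu')]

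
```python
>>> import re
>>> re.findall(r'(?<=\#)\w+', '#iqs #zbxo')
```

['iqs', 'zbxo']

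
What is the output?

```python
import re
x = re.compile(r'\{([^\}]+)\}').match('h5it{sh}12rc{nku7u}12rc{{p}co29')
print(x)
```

None

`re.match` won't scan ahead — the pattern has to work from the very first character.
Here the pattern fails at index 0, so the call returns None.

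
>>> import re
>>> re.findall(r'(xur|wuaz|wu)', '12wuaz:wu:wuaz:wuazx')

['wuaz', 'wu', 'wuaz', 'wuaz']

The regex engine tests alternatives in the order written; an earlier branch that matches wins even if a later one would match more.
`findall` collects group 1 from each match (4 total).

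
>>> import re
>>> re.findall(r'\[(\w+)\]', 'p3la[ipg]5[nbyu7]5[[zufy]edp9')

['ipg', 'nbyu7', 'zufy']

`findall` collects group 1 from each match (3 total).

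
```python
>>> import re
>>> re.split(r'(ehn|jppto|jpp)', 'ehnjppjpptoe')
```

`|` is ordered: at each position the engine commits to the first alternative that works.
Matches to split on: at [0:3] → 'ehn'; at [3:6] → 'jpp'; at [6:11] → 'jppto'.
Because the pattern has a capturing group, `split` also inserts each captured text between the pieces.

['', 'ehn', '', 'jpp', '', 'jppto', 'e']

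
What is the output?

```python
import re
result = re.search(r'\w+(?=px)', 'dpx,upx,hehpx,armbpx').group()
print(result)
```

Lookahead/lookbehind check context without consuming it, so the matched span excludes the asserted characters.
`search` walks the string left to right and returns the first match it finds.
The match spans [0:1] → 'd'.

d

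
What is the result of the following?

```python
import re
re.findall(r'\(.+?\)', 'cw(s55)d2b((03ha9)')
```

['(s55)', '((03ha9)']

Because the quantifier is non-greedy, it stops expanding at the earliest point where the rest of the pattern can succeed.
Since nothing is captured, `findall` lists the 2 matched substrings directly.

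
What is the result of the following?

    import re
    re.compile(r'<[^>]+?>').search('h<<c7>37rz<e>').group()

'<<c7>'

The match spans [1:6] → '<<c7>'.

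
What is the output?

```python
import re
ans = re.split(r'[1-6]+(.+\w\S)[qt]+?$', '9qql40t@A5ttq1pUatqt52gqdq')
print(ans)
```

['9qql', '0t@A5ttq1pUatqt52gqd', '']

Pattern: one or more of a character in [1-6]; then one or more of any character, then a word character, then a non-whitespace character (captured); then one or more of one of [qt] (lazy); then anchored at the end.
Matches to split on: at [4:26] → '40t@A5ttq1pUatqt52gqdq'.
`re.split` interleaves the captured-group text with the surrounding fragments.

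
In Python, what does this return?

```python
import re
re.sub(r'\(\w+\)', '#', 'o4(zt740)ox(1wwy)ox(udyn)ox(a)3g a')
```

Matches: at [2:9] → '(zt740)'; at [11:17] → '(1wwy)'; at [19:25] → '(udyn)'; at [27:30] → '(a)'.
Every occurrence is swapped for '#'.

'o4#ox#ox#ox#3g a'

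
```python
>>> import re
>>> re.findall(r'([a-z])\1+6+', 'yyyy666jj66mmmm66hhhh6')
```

['y', 'j', 'm', 'h']

The backreference `\1` re-matches whatever the first group consumed, character for character.
With a single group, `findall` returns only what that group captured — 4 items.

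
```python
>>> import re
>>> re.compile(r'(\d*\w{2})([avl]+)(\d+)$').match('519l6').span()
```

(0, 5)

This matches zero or more of a digit, then exactly 2 of a word character (captured); then one or more of one of [avl] (captured); then one or more of a digit (captured); then anchored at the end.
`re.match` only tries the pattern at the start of the string.
The match spans [0:5] → '519l6'.
Captured: group 1 = '519', group 2 = 'l', group 3 = '6'.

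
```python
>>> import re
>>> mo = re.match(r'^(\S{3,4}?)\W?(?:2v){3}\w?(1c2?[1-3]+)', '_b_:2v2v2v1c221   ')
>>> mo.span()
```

`match` is anchored at position 0; if the pattern doesn't fit there, it returns None.
The match spans [0:15] → '_b_:2v2v2v1c221'.

(0, 15)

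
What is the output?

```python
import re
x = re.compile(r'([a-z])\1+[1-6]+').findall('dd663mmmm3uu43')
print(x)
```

['d', 'm', 'u']

The backreference `\1` re-matches whatever the first group consumed, character for character.
Scanning left to right: at [0:5] match 'dd663', group 1 = 'd'; at [5:10] match 'mmmm3', group 1 = 'm'; at [10:14] match 'uu43', group 1 = 'u'.
`findall` collects group 1 from each match (3 total).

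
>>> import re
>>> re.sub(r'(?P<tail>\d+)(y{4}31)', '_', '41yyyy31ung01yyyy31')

This matches one or more of a digit (captured as 'tail'); then exactly 4 of the literal 'y', then the literal '31' (captured).
Each match is replaced by '_'.

'_ung_'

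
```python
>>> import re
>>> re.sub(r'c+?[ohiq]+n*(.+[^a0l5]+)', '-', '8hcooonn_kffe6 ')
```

'8h-'

Every occurrence is swapped for '-'.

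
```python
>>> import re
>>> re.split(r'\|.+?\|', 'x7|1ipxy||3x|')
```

['x7', '', '']

Matches to split on: at [2:9] → '|1ipxy|'; at [9:13] → '|3x|'.
Each match becomes a cut point; 3 segments remain.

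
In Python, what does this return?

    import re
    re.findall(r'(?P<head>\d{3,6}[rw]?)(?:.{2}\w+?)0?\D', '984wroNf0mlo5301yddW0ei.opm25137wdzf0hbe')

A non-greedy quantifier consumes as few characters as it can — just enough that the remainder of the pattern still matches from where it stops; whatever follows it matches normally.
`findall` collects group 1 from each match (3 total).

['984w', '5301', '25137w']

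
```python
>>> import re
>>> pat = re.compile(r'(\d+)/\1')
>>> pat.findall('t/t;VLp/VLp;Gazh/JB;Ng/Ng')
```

[]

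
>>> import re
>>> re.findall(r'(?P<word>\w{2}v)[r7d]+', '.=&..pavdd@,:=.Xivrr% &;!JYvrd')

['pav', 'Xiv', 'JYv']

`findall` collects group 1 from each match (3 total).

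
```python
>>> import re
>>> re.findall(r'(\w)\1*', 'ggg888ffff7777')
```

After group 1 captures some text, `\1` only succeeds where that same text appears again.
One capturing group, so `findall` returns just the captured substring from each match — 4 in all.

['g', '8', 'f', '7']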